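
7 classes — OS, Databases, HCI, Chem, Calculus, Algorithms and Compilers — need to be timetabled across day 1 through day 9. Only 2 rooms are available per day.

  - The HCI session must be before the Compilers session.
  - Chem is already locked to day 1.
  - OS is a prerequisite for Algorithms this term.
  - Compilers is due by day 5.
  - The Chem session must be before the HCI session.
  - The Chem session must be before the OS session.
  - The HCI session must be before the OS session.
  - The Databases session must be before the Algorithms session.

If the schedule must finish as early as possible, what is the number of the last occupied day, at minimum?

day 4

The precedence chain requires at least 4 distinct days.
With at most 2 per day and 7 classes, at least 4 days are needed.
4 works (last occupied day: day 4): for example Databases in day 1, HCI in day 2, Chem in day 1, OS in day 3, Compilers in day 3, Calculus in day 2, Algorithms in day 4.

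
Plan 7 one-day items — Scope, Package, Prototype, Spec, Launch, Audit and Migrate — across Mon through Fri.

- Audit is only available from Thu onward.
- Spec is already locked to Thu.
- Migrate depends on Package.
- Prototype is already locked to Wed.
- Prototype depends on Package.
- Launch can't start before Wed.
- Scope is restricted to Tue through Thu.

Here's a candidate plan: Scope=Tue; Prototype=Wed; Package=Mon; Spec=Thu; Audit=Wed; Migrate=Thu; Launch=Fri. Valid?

Audit is only available from Thu onward — violated.
Prototype depends on Package — holds.
Prototype is already locked to Wed — holds.
Scope is restricted to Tue through Thu — holds.
Spec is already locked to Thu — holds.
Launch can't start before Wed — holds.
Migrate depends on Package — holds.

Invalid. Audit is only available from Thu onward.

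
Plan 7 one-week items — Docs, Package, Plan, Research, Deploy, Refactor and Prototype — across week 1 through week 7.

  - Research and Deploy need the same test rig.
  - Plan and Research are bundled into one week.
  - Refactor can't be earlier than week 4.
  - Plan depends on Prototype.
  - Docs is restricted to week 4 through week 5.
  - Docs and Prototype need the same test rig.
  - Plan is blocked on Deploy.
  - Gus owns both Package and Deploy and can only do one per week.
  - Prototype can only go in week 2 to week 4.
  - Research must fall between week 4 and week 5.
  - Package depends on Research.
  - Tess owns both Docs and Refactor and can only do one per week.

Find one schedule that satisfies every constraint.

Docs in week 4; Research in week 4; Deploy in week 1; Plan in week 4; Refactor in week 5; Prototype in week 2; Package in week 5

Checking: Research(week 4) before Package(week 5); Prototype(week 2) before Plan(week 4); Deploy(week 1) before Plan(week 4); Package(week 5) != Deploy(week 1); Research(week 4) != Deploy(week 1); Docs(week 4) != Refactor(week 5); Docs(week 4) != Prototype(week 2); Plan = Research = week 4; Research=week 4 in [week 4,week 5]; Docs=week 4 in [week 4,week 5]; Refactor=week 5 in [week 4,week 7]; Prototype=week 2 in [week 2,week 4].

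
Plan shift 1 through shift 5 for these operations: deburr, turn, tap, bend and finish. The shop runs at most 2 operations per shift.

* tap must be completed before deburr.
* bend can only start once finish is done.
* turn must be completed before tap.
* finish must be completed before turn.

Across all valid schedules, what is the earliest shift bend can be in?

shift 2

Precedence pushes bend to at least shift 2.
bend at shift 2 is achievable: tap in shift 3, bend in shift 2, finish in shift 1, turn in shift 2, deburr in shift 4.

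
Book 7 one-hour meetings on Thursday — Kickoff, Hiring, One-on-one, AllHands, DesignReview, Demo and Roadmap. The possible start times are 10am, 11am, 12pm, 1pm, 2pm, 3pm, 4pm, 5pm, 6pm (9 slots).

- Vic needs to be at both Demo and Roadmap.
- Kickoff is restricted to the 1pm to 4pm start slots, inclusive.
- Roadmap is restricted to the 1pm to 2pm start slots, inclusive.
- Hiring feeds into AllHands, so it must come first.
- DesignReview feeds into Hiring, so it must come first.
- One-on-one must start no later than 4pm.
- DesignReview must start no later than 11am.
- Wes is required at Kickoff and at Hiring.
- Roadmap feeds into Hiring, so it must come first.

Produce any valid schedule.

Demo=10am, One-on-one=10am, AllHands=3pm, Hiring=2pm, Kickoff=1pm, Roadmap=1pm, DesignReview=10am

Checking: Roadmap(1pm) before Hiring(2pm); Hiring(2pm) before AllHands(3pm); DesignReview(10am) before Hiring(2pm); Demo(10am) != Roadmap(1pm); Kickoff(1pm) != Hiring(2pm); Roadmap=1pm in [1pm,2pm]; One-on-one=10am in [10am,4pm]; DesignReview=10am in [10am,11am]; Kickoff=1pm in [1pm,4pm].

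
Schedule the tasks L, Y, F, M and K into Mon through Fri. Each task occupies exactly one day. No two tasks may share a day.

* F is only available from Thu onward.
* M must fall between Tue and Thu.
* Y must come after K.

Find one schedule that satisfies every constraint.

Y -> Wed, K -> Mon, F -> Thu, M -> Tue, L -> Fri

Checking: K(Mon) before Y(Wed); F=Thu in [Thu,Fri]; M=Tue in [Tue,Thu]; max 1 per day (cap 1).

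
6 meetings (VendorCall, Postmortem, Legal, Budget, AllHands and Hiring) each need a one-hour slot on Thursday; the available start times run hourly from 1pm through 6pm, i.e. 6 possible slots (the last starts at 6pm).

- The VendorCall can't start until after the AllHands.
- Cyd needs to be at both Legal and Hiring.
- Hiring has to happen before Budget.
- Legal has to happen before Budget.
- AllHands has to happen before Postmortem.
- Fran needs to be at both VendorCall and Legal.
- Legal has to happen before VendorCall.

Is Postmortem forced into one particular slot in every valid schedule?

No

Postmortem can be 2pm (e.g. Budget -> 3pm; AllHands -> 1pm; Legal -> 1pm; Hiring -> 2pm; VendorCall -> 2pm; Postmortem -> 2pm) or 3pm (e.g. Legal=1pm, Postmortem=3pm, VendorCall=2pm, AllHands=1pm, Hiring=2pm, Budget=3pm).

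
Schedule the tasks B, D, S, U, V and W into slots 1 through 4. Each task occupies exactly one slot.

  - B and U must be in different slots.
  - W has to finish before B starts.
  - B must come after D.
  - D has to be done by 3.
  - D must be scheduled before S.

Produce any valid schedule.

V in 1, D in 1, S in 2, B in 2, W in 1, U in 1

Checking: D(1) before B(2); W(1) before B(2); D(1) before S(2); B(2) != U(1); D=1 in [1,3].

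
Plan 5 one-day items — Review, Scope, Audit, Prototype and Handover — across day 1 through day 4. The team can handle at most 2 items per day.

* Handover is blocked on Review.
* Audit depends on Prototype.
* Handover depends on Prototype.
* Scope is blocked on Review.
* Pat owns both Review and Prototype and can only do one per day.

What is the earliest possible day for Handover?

day 3

Precedence pushes Handover to at least day 2.
Handover at day 3 is achievable: Scope -> day 2; Audit -> day 3; Review -> day 1; Prototype -> day 2; Handover -> day 3.
Nothing earlier works — the conflict and capacity constraints rule out every day before day 3.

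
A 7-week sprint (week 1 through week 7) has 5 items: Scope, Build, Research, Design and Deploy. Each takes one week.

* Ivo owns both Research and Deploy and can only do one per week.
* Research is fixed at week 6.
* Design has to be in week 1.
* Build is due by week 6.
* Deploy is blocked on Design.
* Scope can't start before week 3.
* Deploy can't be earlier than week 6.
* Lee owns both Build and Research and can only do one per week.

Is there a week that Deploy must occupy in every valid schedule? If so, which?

Deploy's window is week 6–week 7.
Research is fixed at week 6, and Deploy can't share a week with Research.
So Deploy must be week 7.

week 7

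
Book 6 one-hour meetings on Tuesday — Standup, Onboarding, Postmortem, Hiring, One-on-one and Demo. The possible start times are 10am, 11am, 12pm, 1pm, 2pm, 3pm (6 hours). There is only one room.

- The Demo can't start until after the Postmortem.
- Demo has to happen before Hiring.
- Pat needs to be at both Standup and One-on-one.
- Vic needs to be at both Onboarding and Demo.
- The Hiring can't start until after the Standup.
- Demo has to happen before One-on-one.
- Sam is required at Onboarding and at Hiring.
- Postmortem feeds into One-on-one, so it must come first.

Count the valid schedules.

Splitting on Standup: it can be 10am (10), 11am (10), 12pm (10), 1pm (8), 2pm (4). Listing each branch's schedules as (Onboarding, Postmortem, Hiring, One-on-one, Demo):
Standup=10am: (11am,12pm,2pm,3pm,1pm) (11am,12pm,3pm,2pm,1pm) (12pm,11am,2pm,3pm,1pm) (12pm,11am,3pm,2pm,1pm) (1pm,11am,2pm,3pm,12pm) (1pm,11am,3pm,2pm,12pm) (2pm,11am,1pm,3pm,12pm) (2pm,11am,3pm,1pm,12pm) (3pm,11am,1pm,2pm,12pm) (3pm,11am,2pm,1pm,12pm) — 10.
Standup=11am: (10am,12pm,2pm,3pm,1pm) (10am,12pm,3pm,2pm,1pm) (12pm,10am,2pm,3pm,1pm) (12pm,10am,3pm,2pm,1pm) (1pm,10am,2pm,3pm,12pm) (1pm,10am,3pm,2pm,12pm) (2pm,10am,1pm,3pm,12pm) (2pm,10am,3pm,1pm,12pm) (3pm,10am,1pm,2pm,12pm) (3pm,10am,2pm,1pm,12pm) — 10.
Standup=12pm: (10am,11am,2pm,3pm,1pm) (10am,11am,3pm,2pm,1pm) (11am,10am,2pm,3pm,1pm) (11am,10am,3pm,2pm,1pm) (1pm,10am,2pm,3pm,11am) (1pm,10am,3pm,2pm,11am) (2pm,10am,1pm,3pm,11am) (2pm,10am,3pm,1pm,11am) (3pm,10am,1pm,2pm,11am) (3pm,10am,2pm,1pm,11am) — 10.
Standup=1pm: (10am,11am,2pm,3pm,12pm) (10am,11am,3pm,2pm,12pm) (11am,10am,2pm,3pm,12pm) (11am,10am,3pm,2pm,12pm) (12pm,10am,2pm,3pm,11am) (12pm,10am,3pm,2pm,11am) (2pm,10am,3pm,12pm,11am) (3pm,10am,2pm,12pm,11am) — 8.
Standup=2pm: (10am,11am,3pm,1pm,12pm) (11am,10am,3pm,1pm,12pm) (12pm,10am,3pm,1pm,11am) (1pm,10am,3pm,12pm,11am) — 4.
Summing: 10 + 10 + 10 + 8 + 4 = 42.

42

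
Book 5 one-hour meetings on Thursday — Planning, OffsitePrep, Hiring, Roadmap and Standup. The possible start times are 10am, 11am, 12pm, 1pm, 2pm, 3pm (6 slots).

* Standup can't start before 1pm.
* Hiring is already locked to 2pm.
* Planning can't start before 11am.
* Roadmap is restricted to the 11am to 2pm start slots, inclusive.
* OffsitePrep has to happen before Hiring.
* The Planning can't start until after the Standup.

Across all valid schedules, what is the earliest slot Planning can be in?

2pm

Planning is available from 11am; precedence pushes Planning to at least 2pm.
Planning at 2pm is achievable: Standup=1pm, Roadmap=11am, Hiring=2pm, Planning=2pm, OffsitePrep=10am.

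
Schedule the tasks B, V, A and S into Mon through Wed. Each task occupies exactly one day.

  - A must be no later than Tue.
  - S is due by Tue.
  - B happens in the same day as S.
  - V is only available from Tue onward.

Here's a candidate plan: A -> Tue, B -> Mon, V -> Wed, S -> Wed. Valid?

No. S is due by Tue is not satisfied.

A must be no later than Tue — holds.
V is only available from Tue onward — holds.
B happens in the same day as S — violated.
S is due by Tue — violated.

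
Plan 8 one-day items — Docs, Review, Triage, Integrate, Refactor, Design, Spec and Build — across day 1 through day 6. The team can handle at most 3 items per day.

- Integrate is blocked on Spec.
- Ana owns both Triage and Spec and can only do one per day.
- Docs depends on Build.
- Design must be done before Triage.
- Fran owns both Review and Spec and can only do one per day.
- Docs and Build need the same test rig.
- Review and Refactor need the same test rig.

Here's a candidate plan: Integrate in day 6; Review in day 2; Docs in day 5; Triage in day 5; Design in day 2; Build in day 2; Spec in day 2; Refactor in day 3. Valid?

Integrate is blocked on Spec — holds.
Docs and Build need the same test rig — holds.
Design must be done before Triage — holds.
Fran owns both Review and Spec and can only do one per day — violated.
Review and Refactor need the same test rig — holds.
Ana owns both Triage and Spec and can only do one per day — holds.
Docs depends on Build — holds.
The team can handle at most 3 items per day — violated.

Invalid. The team can handle at most 3 items per day.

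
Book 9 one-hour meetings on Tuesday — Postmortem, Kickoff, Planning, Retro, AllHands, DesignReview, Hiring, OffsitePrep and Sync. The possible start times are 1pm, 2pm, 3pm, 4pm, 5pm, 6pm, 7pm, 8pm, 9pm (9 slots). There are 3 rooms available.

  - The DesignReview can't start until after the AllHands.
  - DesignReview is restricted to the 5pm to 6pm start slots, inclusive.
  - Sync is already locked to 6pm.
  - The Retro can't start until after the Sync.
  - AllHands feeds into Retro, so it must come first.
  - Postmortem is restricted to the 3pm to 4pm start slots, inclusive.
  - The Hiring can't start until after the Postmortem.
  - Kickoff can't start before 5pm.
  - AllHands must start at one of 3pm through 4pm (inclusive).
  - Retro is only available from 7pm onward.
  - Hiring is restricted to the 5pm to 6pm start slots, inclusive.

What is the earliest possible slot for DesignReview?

DesignReview is available from 5pm; DesignReview's own window allows nothing later than 6pm.
DesignReview at 5pm is achievable: OffsitePrep=1pm, Retro=7pm, Sync=6pm, Kickoff=5pm, DesignReview=5pm, Planning=1pm, Postmortem=3pm, Hiring=5pm, AllHands=3pm.

5pm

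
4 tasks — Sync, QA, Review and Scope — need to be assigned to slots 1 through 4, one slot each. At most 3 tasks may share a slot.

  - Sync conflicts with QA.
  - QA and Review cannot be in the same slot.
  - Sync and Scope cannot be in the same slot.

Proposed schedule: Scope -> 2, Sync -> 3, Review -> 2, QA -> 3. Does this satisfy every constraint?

Sync and Scope cannot be in the same slot — holds.
QA and Review cannot be in the same slot — holds.
At most 3 tasks may share a slot — holds.
Sync conflicts with QA — violated.

Invalid. Sync conflicts with QA.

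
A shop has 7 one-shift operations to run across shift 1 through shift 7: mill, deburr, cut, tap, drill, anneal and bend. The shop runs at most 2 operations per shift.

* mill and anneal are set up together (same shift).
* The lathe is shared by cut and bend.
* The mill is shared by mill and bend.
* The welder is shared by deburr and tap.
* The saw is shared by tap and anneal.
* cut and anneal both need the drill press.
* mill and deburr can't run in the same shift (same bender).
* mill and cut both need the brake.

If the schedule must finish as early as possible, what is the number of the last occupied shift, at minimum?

With at most 2 per shift and 7 operations, at least 4 shifts are needed.
4 works (last occupied shift: shift 4): for example anneal in shift 1, tap in shift 3, mill in shift 1, bend in shift 4, cut in shift 2, drill in shift 3, deburr in shift 2.

shift 4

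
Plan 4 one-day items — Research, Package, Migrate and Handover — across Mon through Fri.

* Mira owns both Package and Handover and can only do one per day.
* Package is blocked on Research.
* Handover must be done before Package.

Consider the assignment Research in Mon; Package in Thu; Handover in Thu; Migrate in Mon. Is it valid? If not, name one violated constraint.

No — it violates: Mira owns both Package and Handover and can only do one per day

Mira owns both Package and Handover and can only do one per day — violated.
Handover must be done before Package — violated.
Package is blocked on Research — holds.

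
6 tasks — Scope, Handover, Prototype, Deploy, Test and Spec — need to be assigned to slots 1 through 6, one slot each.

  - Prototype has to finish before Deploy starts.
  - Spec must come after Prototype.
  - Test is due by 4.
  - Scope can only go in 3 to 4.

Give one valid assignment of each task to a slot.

Handover=1, Deploy=2, Scope=3, Spec=2, Prototype=1, Test=1

Checking: Prototype(1) before Deploy(2); Prototype(1) before Spec(2); Test=1 in [1,4]; Scope=3 in [3,4].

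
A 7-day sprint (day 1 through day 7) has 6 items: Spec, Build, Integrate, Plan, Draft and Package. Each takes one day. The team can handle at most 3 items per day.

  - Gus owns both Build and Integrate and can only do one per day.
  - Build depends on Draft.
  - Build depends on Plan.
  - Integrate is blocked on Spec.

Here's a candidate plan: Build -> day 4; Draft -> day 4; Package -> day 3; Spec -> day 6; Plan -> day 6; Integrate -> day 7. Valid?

Integrate is blocked on Spec — holds.
Build depends on Plan — violated.
Build depends on Draft — violated.
The team can handle at most 3 items per day — holds.
Gus owns both Build and Integrate and can only do one per day — holds.

Invalid. Build depends on Plan.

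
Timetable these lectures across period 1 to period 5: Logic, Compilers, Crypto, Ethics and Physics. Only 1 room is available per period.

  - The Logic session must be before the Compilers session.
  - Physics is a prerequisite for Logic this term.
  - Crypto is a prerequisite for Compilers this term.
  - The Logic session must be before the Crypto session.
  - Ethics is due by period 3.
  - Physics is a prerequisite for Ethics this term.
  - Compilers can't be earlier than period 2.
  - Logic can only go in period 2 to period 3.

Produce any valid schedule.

Ethics=period 3; Compilers=period 5; Crypto=period 4; Logic=period 2; Physics=period 1

Checking: Crypto(period 4) before Compilers(period 5); Logic(period 2) before Crypto(period 4); Logic(period 2) before Compilers(period 5); Physics(period 1) before Ethics(period 3); Physics(period 1) before Logic(period 2); Ethics=period 3 in [period 1,period 3]; Logic=period 2 in [period 2,period 3]; Compilers=period 5 in [period 2,period 5]; max 1 per period (cap 1).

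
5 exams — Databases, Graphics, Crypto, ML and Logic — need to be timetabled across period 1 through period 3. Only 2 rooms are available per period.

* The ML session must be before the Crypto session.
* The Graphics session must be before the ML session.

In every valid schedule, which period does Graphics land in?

period 1

Downstream work caps Graphics at period 1.
So Graphics is pinned to period 1.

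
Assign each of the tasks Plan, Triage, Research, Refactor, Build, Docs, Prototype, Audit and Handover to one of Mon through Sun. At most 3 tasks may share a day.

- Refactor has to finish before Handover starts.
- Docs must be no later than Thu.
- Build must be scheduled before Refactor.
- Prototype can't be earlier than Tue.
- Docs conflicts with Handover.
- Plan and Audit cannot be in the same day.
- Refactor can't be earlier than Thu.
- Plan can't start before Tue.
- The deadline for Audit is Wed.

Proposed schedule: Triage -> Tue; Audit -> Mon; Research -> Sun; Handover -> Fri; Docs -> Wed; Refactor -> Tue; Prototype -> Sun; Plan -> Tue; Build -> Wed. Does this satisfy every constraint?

No. Refactor can't be earlier than Thu is not satisfied.

Plan and Audit cannot be in the same day — holds.
Docs conflicts with Handover — holds.
Build must be scheduled before Refactor — violated.
Refactor can't be earlier than Thu — violated.
Refactor has to finish before Handover starts — holds.
Prototype can't be earlier than Tue — holds.
Plan can't start before Tue — holds.
The deadline for Audit is Wed — holds.
At most 3 tasks may share a day — holds.
Docs must be no later than Thu — holds.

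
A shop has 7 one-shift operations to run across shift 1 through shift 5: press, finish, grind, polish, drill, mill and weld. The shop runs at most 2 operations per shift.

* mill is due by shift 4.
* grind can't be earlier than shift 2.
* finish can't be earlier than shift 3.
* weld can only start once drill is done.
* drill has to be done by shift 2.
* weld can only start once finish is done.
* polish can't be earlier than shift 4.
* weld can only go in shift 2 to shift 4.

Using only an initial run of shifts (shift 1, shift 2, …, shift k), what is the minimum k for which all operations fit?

4

The precedence chain requires at least 2 distinct shifts.
With at most 2 per shift and 7 operations, at least 4 shifts are needed.
polish can't be placed before shift 4, so the schedule must run through at least shift 4.
4 works (last occupied shift: shift 4): for example finish=shift 3; polish=shift 4; drill=shift 1; press=shift 1; mill=shift 2; weld=shift 4; grind=shift 2.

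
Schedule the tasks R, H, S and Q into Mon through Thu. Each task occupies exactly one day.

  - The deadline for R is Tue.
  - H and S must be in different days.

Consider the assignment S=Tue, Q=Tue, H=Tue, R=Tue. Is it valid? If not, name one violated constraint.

H and S must be in different days — violated.
The deadline for R is Tue — holds.

No. H and S must be in different days is not satisfied.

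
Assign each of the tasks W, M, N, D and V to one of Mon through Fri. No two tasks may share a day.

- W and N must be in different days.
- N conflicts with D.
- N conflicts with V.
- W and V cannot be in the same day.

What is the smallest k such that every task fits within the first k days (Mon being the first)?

5 days

With at most 1 per day and 5 tasks, at least 5 days are needed.
5 works (last occupied day: Fri): for example V=Fri; D=Thu; N=Wed; M=Tue; W=Mon.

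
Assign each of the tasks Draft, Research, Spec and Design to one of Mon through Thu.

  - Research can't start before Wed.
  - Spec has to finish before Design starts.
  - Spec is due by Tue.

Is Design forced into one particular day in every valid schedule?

No

Design can be Tue (e.g. Spec in Mon; Research in Wed; Draft in Mon; Design in Tue) or Wed (e.g. Draft in Mon; Design in Wed; Spec in Mon; Research in Wed).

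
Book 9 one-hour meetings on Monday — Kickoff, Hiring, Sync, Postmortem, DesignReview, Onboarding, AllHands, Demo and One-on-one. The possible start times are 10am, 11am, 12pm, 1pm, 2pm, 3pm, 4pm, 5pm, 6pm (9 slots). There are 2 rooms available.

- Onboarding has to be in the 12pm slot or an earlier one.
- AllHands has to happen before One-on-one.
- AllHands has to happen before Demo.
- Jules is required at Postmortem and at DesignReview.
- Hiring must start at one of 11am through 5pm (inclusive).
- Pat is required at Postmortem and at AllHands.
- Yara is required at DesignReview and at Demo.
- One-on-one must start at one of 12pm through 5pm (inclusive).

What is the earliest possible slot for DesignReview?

DesignReview at 10am is achievable: Onboarding -> 10am; DesignReview -> 10am; One-on-one -> 12pm; Sync -> 1pm; AllHands -> 11am; Kickoff -> 1pm; Hiring -> 11am; Demo -> 12pm; Postmortem -> 2pm.

10am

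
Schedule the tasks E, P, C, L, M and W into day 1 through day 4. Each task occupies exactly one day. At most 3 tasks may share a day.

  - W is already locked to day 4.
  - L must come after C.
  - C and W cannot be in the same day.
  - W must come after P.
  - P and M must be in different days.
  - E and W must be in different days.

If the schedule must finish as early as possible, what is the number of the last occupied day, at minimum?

The precedence chain requires at least 2 distinct days.
With at most 3 per day and 6 tasks, at least 2 days are needed.
W can't be placed before day 4, so the schedule must run through at least day 4.
4 works (last occupied day: day 4): for example E in day 1; P in day 1; W in day 4; C in day 1; M in day 2; L in day 2.

4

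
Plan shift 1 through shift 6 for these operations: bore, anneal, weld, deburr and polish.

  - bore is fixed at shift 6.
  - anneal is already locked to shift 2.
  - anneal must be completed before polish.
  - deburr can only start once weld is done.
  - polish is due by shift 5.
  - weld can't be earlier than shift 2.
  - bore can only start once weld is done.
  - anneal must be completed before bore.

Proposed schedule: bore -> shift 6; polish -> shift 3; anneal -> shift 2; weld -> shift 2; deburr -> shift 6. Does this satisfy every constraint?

Yes, all constraints hold

bore can only start once weld is done — holds.
bore is fixed at shift 6 — holds.
anneal must be completed before bore — holds.
anneal must be completed before polish — holds.
anneal is already locked to shift 2 — holds.
weld can't be earlier than shift 2 — holds.
deburr can only start once weld is done — holds.
polish is due by shift 5 — holds.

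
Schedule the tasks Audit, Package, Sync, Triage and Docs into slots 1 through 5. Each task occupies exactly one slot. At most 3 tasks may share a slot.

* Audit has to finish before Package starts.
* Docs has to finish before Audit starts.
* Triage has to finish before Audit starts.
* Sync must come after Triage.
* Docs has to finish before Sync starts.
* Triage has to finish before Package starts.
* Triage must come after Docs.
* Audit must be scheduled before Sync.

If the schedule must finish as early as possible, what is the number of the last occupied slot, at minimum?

4

The precedence chain requires at least 4 distinct slots.
With at most 3 per slot and 5 tasks, at least 2 slots are needed.
4 works (last occupied slot: 4): for example Docs -> 1; Triage -> 2; Sync -> 4; Package -> 4; Audit -> 3.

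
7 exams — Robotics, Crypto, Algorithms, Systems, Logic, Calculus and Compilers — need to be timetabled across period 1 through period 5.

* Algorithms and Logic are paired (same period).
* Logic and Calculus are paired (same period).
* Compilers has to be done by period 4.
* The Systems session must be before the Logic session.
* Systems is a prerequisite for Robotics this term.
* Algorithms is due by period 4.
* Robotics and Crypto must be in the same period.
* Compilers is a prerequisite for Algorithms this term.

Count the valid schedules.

Splitting on Robotics: it can be period 2 (6), period 3 (11), period 4 (14), period 5 (14). Listing each branch's schedules as (Crypto, Algorithms, Systems, Logic, Calculus, Compilers) by period number:
Robotics=period 2: (2,2,1,2,2,1) (2,3,1,3,3,1) (2,3,1,3,3,2) (2,4,1,4,4,1) (2,4,1,4,4,2) (2,4,1,4,4,3) — 6.
Robotics=period 3: (3,2,1,2,2,1) (3,3,1,3,3,1) (3,3,1,3,3,2) (3,3,2,3,3,1) (3,3,2,3,3,2) (3,4,1,4,4,1) (3,4,1,4,4,2) (3,4,1,4,4,3) (3,4,2,4,4,1) (3,4,2,4,4,2) (3,4,2,4,4,3) — 11.
Robotics=period 4: (4,2,1,2,2,1) (4,3,1,3,3,1) (4,3,1,3,3,2) (4,3,2,3,3,1) (4,3,2,3,3,2) (4,4,1,4,4,1) (4,4,1,4,4,2) (4,4,1,4,4,3) (4,4,2,4,4,1) (4,4,2,4,4,2) (4,4,2,4,4,3) (4,4,3,4,4,1) (4,4,3,4,4,2) (4,4,3,4,4,3) — 14.
Robotics=period 5: (5,2,1,2,2,1) (5,3,1,3,3,1) (5,3,1,3,3,2) (5,3,2,3,3,1) (5,3,2,3,3,2) (5,4,1,4,4,1) (5,4,1,4,4,2) (5,4,1,4,4,3) (5,4,2,4,4,1) (5,4,2,4,4,2) (5,4,2,4,4,3) (5,4,3,4,4,1) (5,4,3,4,4,2) (5,4,3,4,4,3) — 14.
Summing: 6 + 11 + 14 + 14 = 45.

45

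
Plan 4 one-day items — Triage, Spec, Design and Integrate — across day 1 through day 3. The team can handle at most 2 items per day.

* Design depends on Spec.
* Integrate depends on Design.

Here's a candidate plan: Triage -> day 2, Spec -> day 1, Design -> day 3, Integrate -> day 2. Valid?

Invalid. Integrate depends on Design.

The team can handle at most 2 items per day — holds.
Design depends on Spec — holds.
Integrate depends on Design — violated.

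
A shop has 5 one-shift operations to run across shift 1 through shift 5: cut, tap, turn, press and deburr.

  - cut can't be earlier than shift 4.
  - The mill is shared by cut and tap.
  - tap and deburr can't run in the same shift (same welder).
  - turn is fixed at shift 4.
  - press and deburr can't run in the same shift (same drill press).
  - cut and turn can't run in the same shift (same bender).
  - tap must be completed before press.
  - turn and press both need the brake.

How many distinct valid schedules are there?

21

Splitting on tap: it can be shift 1 (9), shift 2 (6), shift 3 (3), shift 4 (3). Listing each branch's schedules as (cut, turn, press, deburr) by shift number:
tap=shift 1: (5,4,2,3) (5,4,2,4) (5,4,2,5) (5,4,3,2) (5,4,3,4) (5,4,3,5) (5,4,5,2) (5,4,5,3) (5,4,5,4) — 9.
tap=shift 2: (5,4,3,1) (5,4,3,4) (5,4,3,5) (5,4,5,1) (5,4,5,3) (5,4,5,4) — 6.
tap=shift 3: (5,4,5,1) (5,4,5,2) (5,4,5,4) — 3.
tap=shift 4: (5,4,5,1) (5,4,5,2) (5,4,5,3) — 3.
Summing: 9 + 6 + 3 + 3 = 21.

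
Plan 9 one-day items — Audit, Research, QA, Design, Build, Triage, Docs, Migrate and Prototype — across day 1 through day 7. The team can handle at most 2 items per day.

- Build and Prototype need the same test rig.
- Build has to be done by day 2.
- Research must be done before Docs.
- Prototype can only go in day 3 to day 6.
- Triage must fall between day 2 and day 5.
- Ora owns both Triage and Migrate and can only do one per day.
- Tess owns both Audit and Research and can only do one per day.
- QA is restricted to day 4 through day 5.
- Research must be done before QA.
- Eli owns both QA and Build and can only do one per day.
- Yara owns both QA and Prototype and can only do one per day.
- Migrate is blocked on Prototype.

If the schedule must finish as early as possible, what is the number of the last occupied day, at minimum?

The precedence chain requires at least 2 distinct days.
With at most 2 per day and 9 work items, at least 5 days are needed.
QA can't be placed before day 4, so the schedule must run through at least day 4.
5 works (last occupied day: day 5): for example Research -> day 1; Build -> day 1; Docs -> day 2; Migrate -> day 4; Prototype -> day 3; Triage -> day 2; Audit -> day 3; Design -> day 5; QA -> day 4.

day 5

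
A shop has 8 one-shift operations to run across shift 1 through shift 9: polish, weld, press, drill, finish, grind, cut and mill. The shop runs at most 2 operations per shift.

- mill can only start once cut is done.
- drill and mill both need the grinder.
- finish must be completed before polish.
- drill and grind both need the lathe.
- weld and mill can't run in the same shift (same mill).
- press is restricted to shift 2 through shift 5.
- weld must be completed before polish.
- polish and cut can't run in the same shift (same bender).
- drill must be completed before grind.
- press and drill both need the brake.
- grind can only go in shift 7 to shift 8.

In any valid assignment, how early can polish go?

Precedence pushes polish to at least shift 2.
polish at shift 2 is achievable: finish=shift 1, weld=shift 1, press=shift 2, grind=shift 7, drill=shift 3, mill=shift 4, polish=shift 2, cut=shift 3.

shift 2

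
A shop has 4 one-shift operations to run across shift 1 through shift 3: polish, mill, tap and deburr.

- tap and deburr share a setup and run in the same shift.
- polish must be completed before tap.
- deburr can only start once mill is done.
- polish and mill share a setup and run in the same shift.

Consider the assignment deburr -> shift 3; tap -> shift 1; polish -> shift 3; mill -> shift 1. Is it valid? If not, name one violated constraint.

No — it violates: polish must be completed before tap

polish must be completed before tap — violated.
tap and deburr share a setup and run in the same shift — violated.
polish and mill share a setup and run in the same shift — violated.
deburr can only start once mill is done — holds.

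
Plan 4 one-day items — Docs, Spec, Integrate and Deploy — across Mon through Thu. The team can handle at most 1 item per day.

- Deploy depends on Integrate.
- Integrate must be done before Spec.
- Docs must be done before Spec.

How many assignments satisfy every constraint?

Splitting on Docs: it can be Mon (2), Tue (2), Wed (1). Listing each branch's schedules as (Spec, Integrate, Deploy):
Docs=Mon: (Wed,Tue,Thu) (Thu,Tue,Wed) — 2.
Docs=Tue: (Wed,Mon,Thu) (Thu,Mon,Wed) — 2.
Docs=Wed: (Thu,Mon,Tue) — 1.
Summing: 2 + 2 + 1 = 5.

5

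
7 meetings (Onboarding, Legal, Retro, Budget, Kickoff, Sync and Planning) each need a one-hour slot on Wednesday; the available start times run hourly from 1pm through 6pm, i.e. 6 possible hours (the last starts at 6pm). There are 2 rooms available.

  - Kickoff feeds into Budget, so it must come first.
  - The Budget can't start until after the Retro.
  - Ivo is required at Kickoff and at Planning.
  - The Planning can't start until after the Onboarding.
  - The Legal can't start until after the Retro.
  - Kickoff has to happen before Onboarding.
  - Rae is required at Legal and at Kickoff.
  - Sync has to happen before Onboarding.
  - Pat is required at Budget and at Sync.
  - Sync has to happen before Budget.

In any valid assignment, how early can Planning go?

3pm

Precedence pushes Planning to at least 3pm.
Planning at 3pm is achievable: Budget=3pm; Onboarding=2pm; Legal=4pm; Kickoff=1pm; Sync=1pm; Retro=2pm; Planning=3pm.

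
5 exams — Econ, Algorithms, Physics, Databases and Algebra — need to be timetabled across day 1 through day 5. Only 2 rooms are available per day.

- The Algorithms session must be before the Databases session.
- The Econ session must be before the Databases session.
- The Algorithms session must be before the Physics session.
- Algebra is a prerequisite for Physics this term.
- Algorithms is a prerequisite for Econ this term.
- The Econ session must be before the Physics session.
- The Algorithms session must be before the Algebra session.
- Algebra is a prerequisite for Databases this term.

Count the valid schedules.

34

Splitting on Econ: it can be day 2 (14), day 3 (14), day 4 (6). Listing each branch's schedules as (Algorithms, Physics, Databases, Algebra) by day number:
Econ=day 2: (1,3,3,2) (1,3,4,2) (1,3,5,2) (1,4,3,2) (1,4,4,2) (1,4,4,3) (1,4,5,2) (1,4,5,3) (1,5,3,2) (1,5,4,2) (1,5,4,3) (1,5,5,2) (1,5,5,3) (1,5,5,4) — 14.
Econ=day 3: (1,4,4,2) (1,4,4,3) (1,4,5,2) (1,4,5,3) (1,5,4,2) (1,5,4,3) (1,5,5,2) (1,5,5,3) (1,5,5,4) (2,4,4,3) (2,4,5,3) (2,5,4,3) (2,5,5,3) (2,5,5,4) — 14.
Econ=day 4: (1,5,5,2) (1,5,5,3) (1,5,5,4) (2,5,5,3) (2,5,5,4) (3,5,5,4) — 6.
Summing: 14 + 14 + 6 = 34.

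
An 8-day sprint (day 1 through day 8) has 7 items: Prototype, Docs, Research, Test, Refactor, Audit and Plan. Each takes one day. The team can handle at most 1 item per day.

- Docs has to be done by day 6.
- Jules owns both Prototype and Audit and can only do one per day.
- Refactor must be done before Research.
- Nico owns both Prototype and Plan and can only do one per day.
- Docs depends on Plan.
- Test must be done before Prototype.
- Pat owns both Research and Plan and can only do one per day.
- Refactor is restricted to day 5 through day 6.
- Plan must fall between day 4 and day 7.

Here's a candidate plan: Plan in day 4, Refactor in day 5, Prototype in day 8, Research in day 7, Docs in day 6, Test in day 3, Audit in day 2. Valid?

Yes

Docs has to be done by day 6 — holds.
Nico owns both Prototype and Plan and can only do one per day — holds.
Refactor is restricted to day 5 through day 6 — holds.
Test must be done before Prototype — holds.
Plan must fall between day 4 and day 7 — holds.
Pat owns both Research and Plan and can only do one per day — holds.
Refactor must be done before Research — holds.
Docs depends on Plan — holds.
Jules owns both Prototype and Audit and can only do one per day — holds.
The team can handle at most 1 item per day — holds.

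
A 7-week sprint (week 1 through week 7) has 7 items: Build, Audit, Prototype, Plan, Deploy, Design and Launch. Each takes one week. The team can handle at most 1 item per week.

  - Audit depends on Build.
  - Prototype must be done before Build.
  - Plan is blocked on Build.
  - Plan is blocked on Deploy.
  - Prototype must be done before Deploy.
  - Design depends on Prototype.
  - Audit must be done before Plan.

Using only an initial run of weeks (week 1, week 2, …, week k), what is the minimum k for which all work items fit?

7 weeks

The precedence chain requires at least 4 distinct weeks.
With at most 1 per week and 7 work items, at least 7 weeks are needed.
7 works (last occupied week: week 7): for example Audit in week 3; Prototype in week 1; Build in week 2; Deploy in week 4; Launch in week 7; Plan in week 5; Design in week 6.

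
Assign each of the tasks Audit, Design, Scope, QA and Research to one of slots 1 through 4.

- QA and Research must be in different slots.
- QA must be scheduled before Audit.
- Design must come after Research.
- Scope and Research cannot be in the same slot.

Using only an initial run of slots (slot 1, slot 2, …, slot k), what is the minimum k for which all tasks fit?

3

The precedence chain requires at least 2 distinct slots.
Could 2 slots be enough, i.e. nothing placed later than 2? No: Design must come after Research (at 1 or later) → {2}; Research must come before Design (at 2 or earlier) → {1}; Audit must come after QA (at 1 or later) → {2}; QA must come before Audit (at 2 or earlier) → {1}; Research can't share with QA (1) → nothing is left.
So 2 slots is not enough.
3 works (last occupied slot: 3): for example QA in 1; Audit in 2; Research in 2; Scope in 1; Design in 3.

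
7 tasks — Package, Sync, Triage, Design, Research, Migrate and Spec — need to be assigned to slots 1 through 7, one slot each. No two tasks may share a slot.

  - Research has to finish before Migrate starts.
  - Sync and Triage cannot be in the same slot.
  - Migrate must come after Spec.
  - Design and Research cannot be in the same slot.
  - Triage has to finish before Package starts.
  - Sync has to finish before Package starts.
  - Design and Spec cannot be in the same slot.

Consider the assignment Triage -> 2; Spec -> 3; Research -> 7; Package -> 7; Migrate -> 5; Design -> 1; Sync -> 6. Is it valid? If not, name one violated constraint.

Sync and Triage cannot be in the same slot — holds.
Triage has to finish before Package starts — holds.
Research has to finish before Migrate starts — violated.
Migrate must come after Spec — holds.
Design and Research cannot be in the same slot — holds.
Design and Spec cannot be in the same slot — holds.
Sync has to finish before Package starts — holds.
No two tasks may share a slot — violated.

Invalid. No two tasks may share a slot.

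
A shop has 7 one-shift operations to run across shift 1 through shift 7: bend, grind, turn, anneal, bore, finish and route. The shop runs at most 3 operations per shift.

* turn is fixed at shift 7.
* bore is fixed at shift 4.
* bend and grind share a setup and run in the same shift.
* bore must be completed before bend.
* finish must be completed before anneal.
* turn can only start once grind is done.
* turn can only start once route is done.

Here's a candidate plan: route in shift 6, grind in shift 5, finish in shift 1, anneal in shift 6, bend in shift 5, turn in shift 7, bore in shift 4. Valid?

turn can only start once route is done — holds.
turn is fixed at shift 7 — holds.
turn can only start once grind is done — holds.
bore must be completed before bend — holds.
finish must be completed before anneal — holds.
bore is fixed at shift 4 — holds.
The shop runs at most 3 operations per shift — holds.
bend and grind share a setup and run in the same shift — holds.

Yes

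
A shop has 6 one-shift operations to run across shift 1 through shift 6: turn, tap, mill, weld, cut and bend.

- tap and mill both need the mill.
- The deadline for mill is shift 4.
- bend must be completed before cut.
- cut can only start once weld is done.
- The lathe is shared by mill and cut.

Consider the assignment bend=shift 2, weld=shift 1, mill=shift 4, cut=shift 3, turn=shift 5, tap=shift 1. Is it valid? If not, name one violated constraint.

The deadline for mill is shift 4 — holds.
tap and mill both need the mill — holds.
The lathe is shared by mill and cut — holds.
cut can only start once weld is done — holds.
bend must be completed before cut — holds.

Yes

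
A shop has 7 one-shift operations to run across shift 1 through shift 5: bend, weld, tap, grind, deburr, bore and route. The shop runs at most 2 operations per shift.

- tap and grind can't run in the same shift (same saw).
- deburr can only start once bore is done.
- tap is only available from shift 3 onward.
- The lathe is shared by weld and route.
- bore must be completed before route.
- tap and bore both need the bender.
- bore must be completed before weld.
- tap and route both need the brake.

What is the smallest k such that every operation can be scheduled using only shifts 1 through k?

4 shifts

The precedence chain requires at least 2 distinct shifts.
With at most 2 per shift and 7 operations, at least 4 shifts are needed.
tap can't be placed before shift 3, so the schedule must run through at least shift 3.
4 works (last occupied shift: shift 4): for example deburr -> shift 2, bore -> shift 1, weld -> shift 2, bend -> shift 1, grind -> shift 4, route -> shift 4, tap -> shift 3.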